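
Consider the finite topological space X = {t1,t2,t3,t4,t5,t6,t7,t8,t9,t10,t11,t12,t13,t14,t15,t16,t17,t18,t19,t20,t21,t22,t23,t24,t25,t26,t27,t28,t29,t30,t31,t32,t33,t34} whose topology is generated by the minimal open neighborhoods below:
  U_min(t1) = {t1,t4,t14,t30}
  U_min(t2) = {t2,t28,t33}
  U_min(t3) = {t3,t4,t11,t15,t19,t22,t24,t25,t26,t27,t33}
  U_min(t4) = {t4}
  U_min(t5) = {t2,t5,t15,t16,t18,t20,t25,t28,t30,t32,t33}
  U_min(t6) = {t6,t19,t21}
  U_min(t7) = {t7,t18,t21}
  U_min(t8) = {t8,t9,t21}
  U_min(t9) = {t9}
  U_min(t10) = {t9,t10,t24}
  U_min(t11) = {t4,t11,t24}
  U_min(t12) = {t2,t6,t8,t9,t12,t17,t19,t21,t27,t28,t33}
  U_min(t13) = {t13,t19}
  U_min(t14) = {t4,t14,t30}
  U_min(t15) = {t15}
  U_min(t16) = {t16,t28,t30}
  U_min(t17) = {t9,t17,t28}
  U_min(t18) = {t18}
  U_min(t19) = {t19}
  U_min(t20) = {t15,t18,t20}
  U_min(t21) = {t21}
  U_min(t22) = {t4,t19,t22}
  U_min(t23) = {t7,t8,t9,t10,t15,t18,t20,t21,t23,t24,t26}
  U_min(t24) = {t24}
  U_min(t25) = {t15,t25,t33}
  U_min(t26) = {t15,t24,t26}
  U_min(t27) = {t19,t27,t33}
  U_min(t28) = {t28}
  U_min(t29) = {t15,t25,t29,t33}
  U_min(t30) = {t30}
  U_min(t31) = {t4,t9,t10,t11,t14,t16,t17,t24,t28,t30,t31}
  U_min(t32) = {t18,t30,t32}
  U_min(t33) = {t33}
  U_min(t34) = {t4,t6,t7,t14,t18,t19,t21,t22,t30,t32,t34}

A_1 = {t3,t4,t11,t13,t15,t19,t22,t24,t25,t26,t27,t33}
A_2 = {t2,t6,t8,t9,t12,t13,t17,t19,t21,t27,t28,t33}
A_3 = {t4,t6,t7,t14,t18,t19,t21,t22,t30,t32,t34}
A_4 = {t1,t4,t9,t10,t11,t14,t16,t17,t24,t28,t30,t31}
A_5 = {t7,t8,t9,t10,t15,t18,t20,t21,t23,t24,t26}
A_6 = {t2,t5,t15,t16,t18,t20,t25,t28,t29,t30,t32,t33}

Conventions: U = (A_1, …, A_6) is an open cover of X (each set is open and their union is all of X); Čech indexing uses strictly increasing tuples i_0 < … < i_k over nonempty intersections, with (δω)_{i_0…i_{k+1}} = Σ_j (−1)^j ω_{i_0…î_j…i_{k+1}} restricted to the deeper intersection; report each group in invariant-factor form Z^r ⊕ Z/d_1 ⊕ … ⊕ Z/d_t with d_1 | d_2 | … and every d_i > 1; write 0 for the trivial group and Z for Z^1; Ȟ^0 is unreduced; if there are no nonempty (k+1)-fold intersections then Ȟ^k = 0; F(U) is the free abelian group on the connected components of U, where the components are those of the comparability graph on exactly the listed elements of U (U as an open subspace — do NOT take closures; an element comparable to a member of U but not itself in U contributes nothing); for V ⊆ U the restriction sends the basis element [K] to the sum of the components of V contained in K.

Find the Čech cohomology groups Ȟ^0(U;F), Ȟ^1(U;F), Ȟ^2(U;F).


Ȟ^0 = Z; Ȟ^1 = 0; Ȟ^2 = Z/2

cover nerve:
  A12={t13,t19,t27,t33} A13={t4,t19,t22} A14={t4,t11,t24} A15={t15,t24,t26} A16={t15,t25,t33} A23={t6,t19,t21} A24={t9,t17,t28} A25={t8,t9,t21} A26={t2,t28,t33} A34={t4,t14,t30} A35={t7,t18,t21} A36={t18,t30,t32} A45={t9,t10,t24} A46={t16,t28,t30} A56={t15,t18,t20}
  A123={t19} A126={t33} A134={t4} A145={t24} A156={t15} A235={t21} A245={t9} A246={t28} A346={t30} A356={t18}
components per intersection:
  A1: {t3,t4,t11,t13,t15,t19,t22,t24,t25,t26,t27,t33}
  A2: {t2,t6,t8,t9,t12,t13,t17,t19,t21,t27,t28,t33}
  A3: {t4,t6,t7,t14,t18,t19,t21,t22,t30,t32,t34}
  A4: {t1,t4,t9,t10,t11,t14,t16,t17,t24,t28,t30,t31}
  A5: {t7,t8,t9,t10,t15,t18,t20,t21,t23,t24,t26}
  A6: {t2,t5,t15,t16,t18,t20,t25,t28,t29,t30,t32,t33}
  A12: {t13,t19,t27,t33}
  A13: {t4,t19,t22}
  A14: {t4,t11,t24}
  A15: {t15,t24,t26}
  A16: {t15,t25,t33}
  A23: {t6,t19,t21}
  A24: {t9,t17,t28}
  A25: {t8,t9,t21}
  A26: {t2,t28,t33}
  A34: {t4,t14,t30}
  A35: {t7,t18,t21}
  A36: {t18,t30,t32}
  A45: {t9,t10,t24}
  A46: {t16,t28,t30}
  A56: {t15,t18,t20}
  A123: {t19}
  A126: {t33}
  A134: {t4}
  A145: {t24}
  A156: {t15}
  A235: {t21}
  A245: {t9}
  A246: {t28}
  A346: {t30}
  A356: {t18}
C dims 6,15,10; δ0: rk 5, SNF 1^5; δ1: rk 10, SNF 1^9·2
Ȟ^0: (6−5)−0=1 ⇒ Z
Ȟ^1: (15−10)−5=0 ⇒ 0
Ȟ^2: (10−0)−10=0 plus torsion [2] ⇒ Z/2


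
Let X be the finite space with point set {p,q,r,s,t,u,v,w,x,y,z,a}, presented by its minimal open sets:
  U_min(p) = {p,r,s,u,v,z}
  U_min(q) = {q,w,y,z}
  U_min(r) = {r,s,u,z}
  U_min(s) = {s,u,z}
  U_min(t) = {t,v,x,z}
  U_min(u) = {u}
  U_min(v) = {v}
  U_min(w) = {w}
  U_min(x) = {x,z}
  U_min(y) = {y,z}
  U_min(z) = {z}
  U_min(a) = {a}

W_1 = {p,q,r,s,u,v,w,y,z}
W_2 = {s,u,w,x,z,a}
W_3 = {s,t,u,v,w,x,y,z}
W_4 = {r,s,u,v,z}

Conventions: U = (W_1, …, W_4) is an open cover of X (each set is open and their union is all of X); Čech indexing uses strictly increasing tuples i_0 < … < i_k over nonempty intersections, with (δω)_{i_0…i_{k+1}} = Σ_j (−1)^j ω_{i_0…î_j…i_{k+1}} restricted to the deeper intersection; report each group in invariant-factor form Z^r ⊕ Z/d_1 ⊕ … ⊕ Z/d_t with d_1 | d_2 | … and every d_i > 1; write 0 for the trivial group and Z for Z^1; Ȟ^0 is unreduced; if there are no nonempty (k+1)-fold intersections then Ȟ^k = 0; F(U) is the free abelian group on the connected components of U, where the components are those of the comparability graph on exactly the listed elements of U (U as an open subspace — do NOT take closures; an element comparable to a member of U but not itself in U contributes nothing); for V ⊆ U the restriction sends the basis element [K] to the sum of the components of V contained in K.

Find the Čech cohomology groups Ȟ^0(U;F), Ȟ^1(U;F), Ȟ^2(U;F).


nonempty intersections:
  W12={s,u,w,z} W13={s,u,v,w,y,z} W14={r,s,u,v,z} W23={s,u,w,x,z} W24={s,u,z} W34={s,u,v,z}
  W123={s,u,w,z} W124={s,u,z} W134={s,u,v,z} W234={s,u,z}
  W1234={s,u,z}
components per intersection:
  W1: {p,q,r,s,u,v,w,y,z}
  W2: {s,u,x,z} {w} {a}
  W3: {s,t,u,v,x,y,z} {w}
  W4: {r,s,u,z} {v}
  W12: {s,u,z} {w}
  W13: {s,u,y,z} {v} {w}
  W14: {r,s,u,z} {v}
  W23: {s,u,x,z} {w}
  W24: {s,u,z}
  W34: {s,u,z} {v}
  W123: {s,u,z} {w}
  W124: {s,u,z}
  W134: {s,u,z} {v}
  W234: {s,u,z}
  W1234: {s,u,z}
C dims 8,12,6,1; δ0: rk 6, SNF 1^6; δ1: rk 5, SNF 1^5; δ2: rk 1, SNF 1^1
Ȟ^0: (8−6)−0=2 ⇒ Z^2
Ȟ^1: (12−5)−6=1 ⇒ Z
Ȟ^2: (6−1)−5=0 ⇒ 0

Ȟ^0 = Z^2, Ȟ^1 = Z and Ȟ^2 = 0


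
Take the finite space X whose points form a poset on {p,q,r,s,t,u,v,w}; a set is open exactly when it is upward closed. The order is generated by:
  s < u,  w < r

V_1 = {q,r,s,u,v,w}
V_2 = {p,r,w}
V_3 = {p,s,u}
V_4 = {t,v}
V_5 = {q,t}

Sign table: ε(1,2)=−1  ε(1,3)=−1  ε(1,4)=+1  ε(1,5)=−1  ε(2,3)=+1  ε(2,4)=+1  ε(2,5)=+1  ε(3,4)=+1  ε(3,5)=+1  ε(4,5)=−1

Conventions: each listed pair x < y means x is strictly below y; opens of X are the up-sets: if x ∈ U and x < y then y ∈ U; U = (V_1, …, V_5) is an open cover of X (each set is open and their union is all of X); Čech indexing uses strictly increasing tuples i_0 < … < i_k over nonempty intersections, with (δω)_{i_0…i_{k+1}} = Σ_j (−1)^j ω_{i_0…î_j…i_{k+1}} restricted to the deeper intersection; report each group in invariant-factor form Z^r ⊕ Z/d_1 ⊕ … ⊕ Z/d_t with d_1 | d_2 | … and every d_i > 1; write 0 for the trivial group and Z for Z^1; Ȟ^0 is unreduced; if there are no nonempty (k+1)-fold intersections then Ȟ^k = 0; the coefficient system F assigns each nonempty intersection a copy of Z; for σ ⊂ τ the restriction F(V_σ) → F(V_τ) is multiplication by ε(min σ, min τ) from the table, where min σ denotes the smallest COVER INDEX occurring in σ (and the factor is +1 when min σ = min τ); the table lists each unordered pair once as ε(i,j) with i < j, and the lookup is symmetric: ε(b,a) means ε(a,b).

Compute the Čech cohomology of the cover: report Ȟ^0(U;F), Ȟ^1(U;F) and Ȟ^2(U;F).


nerve simplices:
  V12={r,w} V13={s,u} V14={v} V15={q} V23={p} V45={t}
C dims 5,6; δ0: rk 4, SNF 1^4
degree 0: 5−4−0 = 1 → Ȟ^0 ≅ Z
degree 1: 6−0−4 = 2 → Ȟ^1 ≅ Z^2
degree 2: 0−0−0 = 0 → Ȟ^2 ≅ 0

Ȟ^0 = Z,  Ȟ^1 = Z^2,  Ȟ^2 = 0


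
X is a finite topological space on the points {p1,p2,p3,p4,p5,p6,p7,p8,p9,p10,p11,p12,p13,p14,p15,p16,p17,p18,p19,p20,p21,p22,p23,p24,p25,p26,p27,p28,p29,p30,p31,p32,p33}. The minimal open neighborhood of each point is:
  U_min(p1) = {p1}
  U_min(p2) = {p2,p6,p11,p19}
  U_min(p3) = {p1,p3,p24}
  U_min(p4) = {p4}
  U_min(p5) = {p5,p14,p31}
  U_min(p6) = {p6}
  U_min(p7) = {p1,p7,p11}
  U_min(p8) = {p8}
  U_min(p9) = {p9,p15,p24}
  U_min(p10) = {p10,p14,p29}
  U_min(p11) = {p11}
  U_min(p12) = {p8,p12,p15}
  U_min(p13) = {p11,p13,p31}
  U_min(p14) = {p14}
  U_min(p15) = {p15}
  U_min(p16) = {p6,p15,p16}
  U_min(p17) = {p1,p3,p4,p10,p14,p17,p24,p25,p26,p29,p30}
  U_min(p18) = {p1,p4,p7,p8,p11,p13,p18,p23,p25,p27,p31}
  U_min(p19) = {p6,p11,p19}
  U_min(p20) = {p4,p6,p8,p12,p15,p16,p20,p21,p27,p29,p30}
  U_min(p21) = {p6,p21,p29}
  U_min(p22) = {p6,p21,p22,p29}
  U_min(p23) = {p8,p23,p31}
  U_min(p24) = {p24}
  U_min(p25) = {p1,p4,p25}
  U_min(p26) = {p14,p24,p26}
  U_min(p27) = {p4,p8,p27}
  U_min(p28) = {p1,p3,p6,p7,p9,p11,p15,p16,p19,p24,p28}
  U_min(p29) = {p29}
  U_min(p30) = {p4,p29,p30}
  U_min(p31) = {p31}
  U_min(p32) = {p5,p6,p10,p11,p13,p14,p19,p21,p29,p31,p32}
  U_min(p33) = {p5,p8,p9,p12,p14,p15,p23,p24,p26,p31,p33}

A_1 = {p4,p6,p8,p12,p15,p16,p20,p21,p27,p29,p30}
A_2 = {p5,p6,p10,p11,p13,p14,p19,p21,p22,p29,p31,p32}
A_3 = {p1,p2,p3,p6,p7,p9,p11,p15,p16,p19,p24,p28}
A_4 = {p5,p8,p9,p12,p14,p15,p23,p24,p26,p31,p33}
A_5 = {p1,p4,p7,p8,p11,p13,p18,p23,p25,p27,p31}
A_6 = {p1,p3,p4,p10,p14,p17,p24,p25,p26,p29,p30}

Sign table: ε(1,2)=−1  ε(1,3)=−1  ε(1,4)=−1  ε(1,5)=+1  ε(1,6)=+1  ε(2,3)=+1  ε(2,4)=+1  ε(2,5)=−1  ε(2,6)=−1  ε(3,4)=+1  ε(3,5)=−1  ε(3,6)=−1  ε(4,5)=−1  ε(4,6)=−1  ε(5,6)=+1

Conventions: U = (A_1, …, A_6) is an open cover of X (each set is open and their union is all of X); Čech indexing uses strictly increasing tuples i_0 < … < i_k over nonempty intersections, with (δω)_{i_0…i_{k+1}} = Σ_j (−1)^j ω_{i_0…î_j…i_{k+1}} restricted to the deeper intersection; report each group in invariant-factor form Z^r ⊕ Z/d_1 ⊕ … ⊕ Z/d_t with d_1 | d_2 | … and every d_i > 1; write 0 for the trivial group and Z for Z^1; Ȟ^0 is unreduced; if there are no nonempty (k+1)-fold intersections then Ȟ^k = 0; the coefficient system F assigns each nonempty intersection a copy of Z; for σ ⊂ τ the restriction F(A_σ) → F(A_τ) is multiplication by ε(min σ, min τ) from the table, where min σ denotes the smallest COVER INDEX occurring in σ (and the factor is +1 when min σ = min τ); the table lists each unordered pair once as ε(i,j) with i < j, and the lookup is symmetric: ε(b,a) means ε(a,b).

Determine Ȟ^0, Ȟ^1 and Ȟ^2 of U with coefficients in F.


nerve of the cover:
  A12={p6,p21,p29} A13={p6,p15,p16} A14={p8,p12,p15} A15={p4,p8,p27} A16={p4,p29,p30} A23={p6,p11,p19} A24={p5,p14,p31} A25={p11,p13,p31} A26={p10,p14,p29} A34={p9,p15,p24} A35={p1,p7,p11} A36={p1,p3,p24} A45={p8,p23,p31} A46={p14,p24,p26} A56={p1,p4,p25}
  A123={p6} A126={p29} A134={p15} A145={p8} A156={p4} A235={p11} A245={p31} A246={p14} A346={p24} A356={p1}
C dims 6,15,10; δ0: rk 5, SNF 1^5; δ1: rk 10, SNF 1^9·2
Ȟ^0 = (6 − 5) − 0 = 1, so Ȟ^0 ≅ Z
Ȟ^1 = (15 − 10) − 5 = 0, so Ȟ^1 ≅ 0
Ȟ^2 = (10 − 0) − 10 = 0 plus torsion [2], so Ȟ^2 ≅ Z/2

Ȟ^0(U;F) ≅ Z, Ȟ^1(U;F) ≅ 0, Ȟ^2(U;F) ≅ Z/2


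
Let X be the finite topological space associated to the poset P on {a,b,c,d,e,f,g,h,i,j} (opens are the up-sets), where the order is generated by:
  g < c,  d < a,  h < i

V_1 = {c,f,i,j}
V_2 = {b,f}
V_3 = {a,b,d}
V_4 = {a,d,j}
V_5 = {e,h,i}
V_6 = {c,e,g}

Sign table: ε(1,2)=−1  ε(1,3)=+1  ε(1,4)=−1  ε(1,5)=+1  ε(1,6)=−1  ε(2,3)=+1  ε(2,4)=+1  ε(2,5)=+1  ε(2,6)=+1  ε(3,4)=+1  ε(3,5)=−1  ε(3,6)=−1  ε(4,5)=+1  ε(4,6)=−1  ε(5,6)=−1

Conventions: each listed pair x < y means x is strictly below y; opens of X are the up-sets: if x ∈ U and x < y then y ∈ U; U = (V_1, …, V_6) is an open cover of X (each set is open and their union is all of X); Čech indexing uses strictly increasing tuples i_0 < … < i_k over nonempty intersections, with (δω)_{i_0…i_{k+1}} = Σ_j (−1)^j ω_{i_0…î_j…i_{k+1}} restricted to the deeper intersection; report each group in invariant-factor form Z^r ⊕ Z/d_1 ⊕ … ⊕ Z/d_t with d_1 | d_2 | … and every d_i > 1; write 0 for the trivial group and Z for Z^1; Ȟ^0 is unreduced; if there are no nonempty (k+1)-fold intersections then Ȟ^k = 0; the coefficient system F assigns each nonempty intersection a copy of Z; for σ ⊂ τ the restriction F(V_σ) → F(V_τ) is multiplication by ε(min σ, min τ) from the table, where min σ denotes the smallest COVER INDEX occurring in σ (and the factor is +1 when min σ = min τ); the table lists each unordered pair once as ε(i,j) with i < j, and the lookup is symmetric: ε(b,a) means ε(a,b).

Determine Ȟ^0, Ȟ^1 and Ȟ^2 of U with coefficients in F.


intersection data:
  V12={f} V14={j} V15={i} V16={c} V23={b} V34={a,d} V56={e}
C dims 6,7; δ0: rk 5, SNF 1^5
Ȟ^0 = (6 − 5) − 0 = 1, so Ȟ^0 ≅ Z
Ȟ^1 = (7 − 0) − 5 = 2, so Ȟ^1 ≅ Z^2
Ȟ^2 = (0 − 0) − 0 = 0, so Ȟ^2 ≅ 0

Ȟ^0(U;F) ≅ Z; Ȟ^1(U;F) ≅ Z^2; Ȟ^2(U;F) ≅ 0


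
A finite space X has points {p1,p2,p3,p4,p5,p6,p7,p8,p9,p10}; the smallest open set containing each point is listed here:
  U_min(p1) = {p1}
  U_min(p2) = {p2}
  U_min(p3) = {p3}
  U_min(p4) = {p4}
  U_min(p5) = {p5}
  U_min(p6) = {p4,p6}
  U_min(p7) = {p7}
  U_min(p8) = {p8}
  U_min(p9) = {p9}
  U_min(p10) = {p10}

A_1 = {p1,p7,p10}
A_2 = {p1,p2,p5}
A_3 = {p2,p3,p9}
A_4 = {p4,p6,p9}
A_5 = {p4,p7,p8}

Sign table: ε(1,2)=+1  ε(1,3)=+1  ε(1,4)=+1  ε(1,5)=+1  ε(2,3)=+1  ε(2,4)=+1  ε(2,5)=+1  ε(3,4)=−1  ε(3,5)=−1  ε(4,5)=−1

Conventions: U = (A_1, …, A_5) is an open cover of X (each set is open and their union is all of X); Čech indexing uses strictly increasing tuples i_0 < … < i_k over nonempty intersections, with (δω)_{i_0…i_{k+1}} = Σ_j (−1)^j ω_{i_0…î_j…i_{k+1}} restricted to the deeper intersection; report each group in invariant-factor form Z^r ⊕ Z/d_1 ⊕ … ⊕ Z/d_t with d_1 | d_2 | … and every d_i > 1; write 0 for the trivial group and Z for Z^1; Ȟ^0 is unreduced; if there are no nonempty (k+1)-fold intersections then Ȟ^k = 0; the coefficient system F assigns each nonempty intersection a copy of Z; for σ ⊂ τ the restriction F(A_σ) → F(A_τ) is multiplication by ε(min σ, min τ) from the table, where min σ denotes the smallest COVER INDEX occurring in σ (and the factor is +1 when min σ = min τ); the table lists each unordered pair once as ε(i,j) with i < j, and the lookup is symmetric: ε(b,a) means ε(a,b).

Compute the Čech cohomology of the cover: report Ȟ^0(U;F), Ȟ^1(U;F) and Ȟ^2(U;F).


nonempty overlaps:
  A12={p1} A15={p7} A23={p2} A34={p9} A45={p4}
C dims 5,5; δ0: rk 4, SNF 1^4
degree 0: 5−4−0 = 1 → Ȟ^0 ≅ Z
degree 1: 5−0−4 = 1 → Ȟ^1 ≅ Z
degree 2: 0−0−0 = 0 → Ȟ^2 ≅ 0

Ȟ^0(U;F) ≅ Z, Ȟ^1(U;F) ≅ Z, Ȟ^2(U;F) ≅ 0


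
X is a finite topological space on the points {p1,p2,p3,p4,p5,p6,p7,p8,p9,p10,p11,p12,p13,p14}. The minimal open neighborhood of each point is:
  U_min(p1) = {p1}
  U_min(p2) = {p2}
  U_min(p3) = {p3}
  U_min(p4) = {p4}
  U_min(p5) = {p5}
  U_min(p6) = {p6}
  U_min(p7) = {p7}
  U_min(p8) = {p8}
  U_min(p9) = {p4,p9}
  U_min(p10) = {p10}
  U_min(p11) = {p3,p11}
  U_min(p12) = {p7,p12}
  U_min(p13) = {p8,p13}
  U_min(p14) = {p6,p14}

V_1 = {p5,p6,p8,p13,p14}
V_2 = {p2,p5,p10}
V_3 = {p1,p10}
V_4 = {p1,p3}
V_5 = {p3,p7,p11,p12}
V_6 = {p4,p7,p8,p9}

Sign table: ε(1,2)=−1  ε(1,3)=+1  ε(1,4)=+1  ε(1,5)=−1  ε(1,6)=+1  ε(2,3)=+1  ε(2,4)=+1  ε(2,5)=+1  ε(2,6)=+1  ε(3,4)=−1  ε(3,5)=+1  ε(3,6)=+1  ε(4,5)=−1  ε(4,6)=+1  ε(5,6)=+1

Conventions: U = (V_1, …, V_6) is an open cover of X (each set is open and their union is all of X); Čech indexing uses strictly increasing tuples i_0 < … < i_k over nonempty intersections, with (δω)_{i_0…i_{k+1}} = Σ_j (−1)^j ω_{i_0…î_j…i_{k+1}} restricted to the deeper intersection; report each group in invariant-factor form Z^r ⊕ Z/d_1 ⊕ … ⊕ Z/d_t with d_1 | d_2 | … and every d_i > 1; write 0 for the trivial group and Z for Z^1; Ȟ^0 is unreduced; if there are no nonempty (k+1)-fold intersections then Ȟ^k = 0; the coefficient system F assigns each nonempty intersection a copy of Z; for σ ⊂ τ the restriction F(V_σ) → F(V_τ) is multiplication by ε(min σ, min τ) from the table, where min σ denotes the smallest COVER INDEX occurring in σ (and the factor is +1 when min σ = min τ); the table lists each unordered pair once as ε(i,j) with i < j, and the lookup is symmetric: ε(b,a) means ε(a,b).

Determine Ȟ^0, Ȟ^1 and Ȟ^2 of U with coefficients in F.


nonempty overlaps:
  V12={p5} V16={p8} V23={p10} V34={p1} V45={p3} V56={p7}
C dims 6,6; δ0: rk 6, SNF 1^5·2
degree 0: 6−6−0 = 0 → Ȟ^0 ≅ 0
degree 1: 6−0−6 = 0 plus torsion [2] → Ȟ^1 ≅ Z/2
degree 2: 0−0−0 = 0 → Ȟ^2 ≅ 0

Ȟ^0 ≅ 0; Ȟ^1 ≅ Z/2; Ȟ^2 ≅ 0


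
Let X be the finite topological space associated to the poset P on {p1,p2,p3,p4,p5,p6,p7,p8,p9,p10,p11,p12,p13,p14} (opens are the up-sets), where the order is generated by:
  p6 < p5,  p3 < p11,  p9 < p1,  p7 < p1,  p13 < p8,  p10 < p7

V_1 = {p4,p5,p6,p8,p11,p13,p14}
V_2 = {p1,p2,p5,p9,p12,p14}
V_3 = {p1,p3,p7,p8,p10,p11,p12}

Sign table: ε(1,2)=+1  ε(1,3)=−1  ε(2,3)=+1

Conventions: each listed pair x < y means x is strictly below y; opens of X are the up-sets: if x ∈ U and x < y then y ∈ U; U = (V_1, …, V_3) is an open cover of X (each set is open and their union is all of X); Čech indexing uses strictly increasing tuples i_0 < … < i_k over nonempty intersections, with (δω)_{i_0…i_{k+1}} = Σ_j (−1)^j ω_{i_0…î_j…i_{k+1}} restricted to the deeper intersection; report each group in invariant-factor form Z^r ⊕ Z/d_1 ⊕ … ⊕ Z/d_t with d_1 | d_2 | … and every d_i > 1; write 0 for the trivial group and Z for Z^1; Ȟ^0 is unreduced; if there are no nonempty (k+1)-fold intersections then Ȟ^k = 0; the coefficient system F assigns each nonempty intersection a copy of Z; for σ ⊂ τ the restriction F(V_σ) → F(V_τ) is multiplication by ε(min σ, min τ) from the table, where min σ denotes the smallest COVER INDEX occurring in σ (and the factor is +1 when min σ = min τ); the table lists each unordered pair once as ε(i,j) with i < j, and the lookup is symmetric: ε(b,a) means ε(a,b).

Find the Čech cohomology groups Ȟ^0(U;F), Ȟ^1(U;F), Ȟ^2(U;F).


intersection data:
  V12={p5,p14} V13={p8,p11} V23={p1,p12}
C dims 3,3; δ0: rk 3, SNF 1^2·2
Ȟ^0 = (3 − 3) − 0 = 0, so Ȟ^0 ≅ 0
Ȟ^1 = (3 − 0) − 3 = 0 plus torsion [2], so Ȟ^1 ≅ Z/2
Ȟ^2 = (0 − 0) − 0 = 0, so Ȟ^2 ≅ 0

Ȟ^0(U;F) ≅ 0; Ȟ^1(U;F) ≅ Z/2; Ȟ^2(U;F) ≅ 0


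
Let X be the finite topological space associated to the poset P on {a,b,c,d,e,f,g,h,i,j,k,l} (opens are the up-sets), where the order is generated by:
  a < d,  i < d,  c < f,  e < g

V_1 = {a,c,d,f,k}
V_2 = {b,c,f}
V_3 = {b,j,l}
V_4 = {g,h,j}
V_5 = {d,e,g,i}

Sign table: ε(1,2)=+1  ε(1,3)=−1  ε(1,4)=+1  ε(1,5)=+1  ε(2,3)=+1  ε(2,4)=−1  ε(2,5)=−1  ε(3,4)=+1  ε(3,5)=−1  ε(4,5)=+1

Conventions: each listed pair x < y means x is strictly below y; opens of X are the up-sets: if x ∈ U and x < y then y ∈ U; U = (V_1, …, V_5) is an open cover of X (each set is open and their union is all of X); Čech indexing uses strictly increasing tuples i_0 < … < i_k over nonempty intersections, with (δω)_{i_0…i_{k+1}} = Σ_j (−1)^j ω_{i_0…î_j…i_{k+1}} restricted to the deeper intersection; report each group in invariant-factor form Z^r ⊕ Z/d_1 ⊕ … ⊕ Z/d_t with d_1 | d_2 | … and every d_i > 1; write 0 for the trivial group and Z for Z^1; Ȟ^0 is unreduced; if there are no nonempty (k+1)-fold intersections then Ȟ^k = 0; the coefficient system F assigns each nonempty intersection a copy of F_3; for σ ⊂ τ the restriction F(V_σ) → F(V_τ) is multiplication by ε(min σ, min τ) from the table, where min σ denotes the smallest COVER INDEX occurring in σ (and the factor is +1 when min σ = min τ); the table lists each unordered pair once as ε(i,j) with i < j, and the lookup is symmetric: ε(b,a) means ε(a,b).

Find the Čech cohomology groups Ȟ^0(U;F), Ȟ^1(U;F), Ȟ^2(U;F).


Ȟ^0 = Z/3; Ȟ^1 = Z/3; Ȟ^2 = 0

nonempty overlaps:
  V12={c,f} V15={d} V23={b} V34={j} V45={g}
C dims 5,5; δ0: rk_F3 4
degree 0: 5−4−0 = 1 → Ȟ^0 ≅ Z/3
degree 1: 5−0−4 = 1 → Ȟ^1 ≅ Z/3
degree 2: 0−0−0 = 0 → Ȟ^2 ≅ 0


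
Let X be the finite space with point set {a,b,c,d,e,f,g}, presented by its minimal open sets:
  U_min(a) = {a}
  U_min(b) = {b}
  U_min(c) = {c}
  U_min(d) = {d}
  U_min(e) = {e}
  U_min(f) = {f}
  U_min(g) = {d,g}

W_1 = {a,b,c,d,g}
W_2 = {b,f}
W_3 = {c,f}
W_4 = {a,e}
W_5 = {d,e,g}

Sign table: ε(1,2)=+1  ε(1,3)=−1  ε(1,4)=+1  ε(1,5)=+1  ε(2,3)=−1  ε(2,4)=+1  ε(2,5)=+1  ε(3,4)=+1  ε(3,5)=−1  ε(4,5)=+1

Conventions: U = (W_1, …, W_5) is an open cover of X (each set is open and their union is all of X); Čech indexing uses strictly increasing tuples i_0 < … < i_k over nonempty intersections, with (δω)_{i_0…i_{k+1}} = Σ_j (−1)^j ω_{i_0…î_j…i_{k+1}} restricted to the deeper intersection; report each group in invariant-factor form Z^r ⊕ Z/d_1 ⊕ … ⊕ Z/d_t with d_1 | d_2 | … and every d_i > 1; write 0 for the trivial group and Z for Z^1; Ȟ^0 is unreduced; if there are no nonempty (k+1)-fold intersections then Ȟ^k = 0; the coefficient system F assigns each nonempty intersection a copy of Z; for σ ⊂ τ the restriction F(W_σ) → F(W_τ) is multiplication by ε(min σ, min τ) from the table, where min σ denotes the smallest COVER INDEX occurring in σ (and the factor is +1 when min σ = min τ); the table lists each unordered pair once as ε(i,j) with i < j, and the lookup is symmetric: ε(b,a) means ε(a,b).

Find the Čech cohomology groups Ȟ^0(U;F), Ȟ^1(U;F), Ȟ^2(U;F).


nerve of the cover:
  W12={b} W13={c} W14={a} W15={d,g} W23={f} W45={e}
C dims 5,6; δ0: rk 4, SNF 1^4
Ȟ^0 = (5 − 4) − 0 = 1, so Ȟ^0 ≅ Z
Ȟ^1 = (6 − 0) − 4 = 2, so Ȟ^1 ≅ Z^2
Ȟ^2 = (0 − 0) − 0 = 0, so Ȟ^2 ≅ 0

Ȟ^0 ≅ Z; Ȟ^1 ≅ Z^2; Ȟ^2 ≅ 0


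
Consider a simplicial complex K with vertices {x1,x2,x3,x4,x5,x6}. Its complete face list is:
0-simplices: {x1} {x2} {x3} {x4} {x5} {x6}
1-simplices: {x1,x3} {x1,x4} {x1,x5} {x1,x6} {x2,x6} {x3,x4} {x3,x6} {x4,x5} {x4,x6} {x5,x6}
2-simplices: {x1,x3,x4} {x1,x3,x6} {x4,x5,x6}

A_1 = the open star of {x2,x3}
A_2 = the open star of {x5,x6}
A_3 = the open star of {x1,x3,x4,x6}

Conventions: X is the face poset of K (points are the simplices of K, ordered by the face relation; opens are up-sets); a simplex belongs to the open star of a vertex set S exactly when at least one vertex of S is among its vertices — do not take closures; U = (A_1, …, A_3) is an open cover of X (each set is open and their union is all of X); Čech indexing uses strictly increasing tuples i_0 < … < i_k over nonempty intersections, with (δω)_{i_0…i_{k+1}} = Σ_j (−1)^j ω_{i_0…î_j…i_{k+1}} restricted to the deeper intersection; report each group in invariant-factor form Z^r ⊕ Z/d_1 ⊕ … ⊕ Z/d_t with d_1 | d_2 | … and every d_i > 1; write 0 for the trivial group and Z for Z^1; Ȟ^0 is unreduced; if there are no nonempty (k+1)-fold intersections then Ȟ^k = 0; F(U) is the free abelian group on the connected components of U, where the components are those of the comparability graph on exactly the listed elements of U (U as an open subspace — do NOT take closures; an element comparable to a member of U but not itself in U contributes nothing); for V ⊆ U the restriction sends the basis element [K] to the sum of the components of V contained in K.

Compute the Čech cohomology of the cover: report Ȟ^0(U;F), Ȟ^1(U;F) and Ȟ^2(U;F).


nonempty overlaps:
  A1={{x2},{x3},{x1,x3},{x2,x6},{x3,x4},{x3,x6},{x1,x3,x4},{x1,x3,x6}} A2={{x5},{x6},{x1,x5},{x1,x6},{x2,x6},{x3,x6},{x4,x5},{x4,x6},{x5,x6},{x1,x3,x6},{x4,x5,x6}} A3={{x1},{x3},{x4},{x6},{x1,x3},{x1,x4},{x1,x5},{x1,x6},{x2,x6},{x3,x4},{x3,x6},{x4,x5},{x4,x6},{x5,x6},{x1,x3,x4},{x1,x3,x6},{x4,x5,x6}}
  A12={{x2,x6},{x3,x6},{x1,x3,x6}} A13={{x3},{x1,x3},{x2,x6},{x3,x4},{x3,x6},{x1,x3,x4},{x1,x3,x6}} A23={{x6},{x1,x5},{x1,x6},{x2,x6},{x3,x6},{x4,x5},{x4,x6},{x5,x6},{x1,x3,x6},{x4,x5,x6}}
  A123={{x2,x6},{x3,x6},{x1,x3,x6}}
components per intersection:
  A1: {{x2},{x2,x6}} {{x3},{x1,x3},{x3,x4},{x3,x6},{x1,x3,x4},{x1,x3,x6}}
  A2: {{x5},{x6},{x1,x5},{x1,x6},{x2,x6},{x3,x6},{x4,x5},{x4,x6},{x5,x6},{x1,x3,x6},{x4,x5,x6}}
  A3: {{x1},{x3},{x4},{x6},{x1,x3},{x1,x4},{x1,x5},{x1,x6},{x2,x6},{x3,x4},{x3,x6},{x4,x5},{x4,x6},{x5,x6},{x1,x3,x4},{x1,x3,x6},{x4,x5,x6}}
  A12: {{x2,x6}} {{x3,x6},{x1,x3,x6}}
  A13: {{x3},{x1,x3},{x3,x4},{x3,x6},{x1,x3,x4},{x1,x3,x6}} {{x2,x6}}
  A23: {{x6},{x1,x6},{x2,x6},{x3,x6},{x4,x5},{x4,x6},{x5,x6},{x1,x3,x6},{x4,x5,x6}} {{x1,x5}}
  A123: {{x2,x6}} {{x3,x6},{x1,x3,x6}}
C dims 4,6,2; δ0: rk 3, SNF 1^3; δ1: rk 2, SNF 1^2
degree 0: 4−3−0 = 1 → Ȟ^0 ≅ Z
degree 1: 6−2−3 = 1 → Ȟ^1 ≅ Z
degree 2: 2−0−2 = 0 → Ȟ^2 ≅ 0

Ȟ^0(U;F) ≅ Z, Ȟ^1(U;F) ≅ Z and Ȟ^2(U;F) ≅ 0


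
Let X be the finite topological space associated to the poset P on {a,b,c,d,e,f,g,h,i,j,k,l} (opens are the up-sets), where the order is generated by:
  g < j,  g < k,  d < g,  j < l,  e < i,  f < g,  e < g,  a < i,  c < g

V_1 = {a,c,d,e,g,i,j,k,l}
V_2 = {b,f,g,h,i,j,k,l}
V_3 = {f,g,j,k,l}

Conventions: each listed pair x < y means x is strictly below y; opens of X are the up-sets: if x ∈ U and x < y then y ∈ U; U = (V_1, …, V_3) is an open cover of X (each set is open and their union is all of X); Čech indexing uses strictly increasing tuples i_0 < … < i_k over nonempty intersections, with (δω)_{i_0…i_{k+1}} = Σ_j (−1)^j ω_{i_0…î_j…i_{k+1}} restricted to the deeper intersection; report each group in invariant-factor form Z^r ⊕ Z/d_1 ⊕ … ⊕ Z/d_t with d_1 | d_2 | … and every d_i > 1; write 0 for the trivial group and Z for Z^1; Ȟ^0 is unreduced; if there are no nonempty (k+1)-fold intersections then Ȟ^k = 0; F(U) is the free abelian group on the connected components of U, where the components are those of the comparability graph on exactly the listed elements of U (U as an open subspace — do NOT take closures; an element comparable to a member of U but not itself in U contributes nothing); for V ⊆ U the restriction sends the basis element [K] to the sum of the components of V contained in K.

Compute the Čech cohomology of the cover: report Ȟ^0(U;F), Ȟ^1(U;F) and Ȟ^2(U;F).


nonempty intersections:
  V12={g,i,j,k,l} V13={g,j,k,l} V23={f,g,j,k,l}
  V123={g,j,k,l}
components per intersection:
  V1: {a,c,d,e,g,i,j,k,l}
  V2: {b} {f,g,j,k,l} {h} {i}
  V3: {f,g,j,k,l}
  V12: {g,j,k,l} {i}
  V13: {g,j,k,l}
  V23: {f,g,j,k,l}
  V123: {g,j,k,l}
C dims 6,4,1; δ0: rk 3, SNF 1^3; δ1: rk 1, SNF 1^1
Ȟ^0: (6−3)−0=3 ⇒ Z^3
Ȟ^1: (4−1)−3=0 ⇒ 0
Ȟ^2: (1−0)−1=0 ⇒ 0

Ȟ^0 ≅ Z^3,  Ȟ^1 ≅ 0,  Ȟ^2 ≅ 0


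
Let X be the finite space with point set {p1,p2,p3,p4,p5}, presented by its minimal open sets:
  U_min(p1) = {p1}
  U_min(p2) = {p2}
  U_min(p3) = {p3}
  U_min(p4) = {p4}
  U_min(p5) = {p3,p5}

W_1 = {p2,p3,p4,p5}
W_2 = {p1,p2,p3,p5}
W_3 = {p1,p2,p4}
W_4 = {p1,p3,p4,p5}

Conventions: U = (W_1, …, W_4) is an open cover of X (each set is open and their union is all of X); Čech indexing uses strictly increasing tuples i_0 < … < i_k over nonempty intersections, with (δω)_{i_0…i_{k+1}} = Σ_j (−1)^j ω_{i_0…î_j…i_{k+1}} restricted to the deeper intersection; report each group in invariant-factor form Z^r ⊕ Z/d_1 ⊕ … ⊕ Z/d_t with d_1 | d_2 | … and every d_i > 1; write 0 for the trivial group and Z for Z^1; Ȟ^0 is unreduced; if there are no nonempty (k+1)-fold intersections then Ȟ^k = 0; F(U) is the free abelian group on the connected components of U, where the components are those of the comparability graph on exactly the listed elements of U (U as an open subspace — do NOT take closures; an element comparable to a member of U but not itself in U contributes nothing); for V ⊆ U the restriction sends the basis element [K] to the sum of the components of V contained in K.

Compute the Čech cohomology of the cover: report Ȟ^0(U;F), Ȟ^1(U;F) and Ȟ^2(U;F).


Ȟ^0(U;F) ≅ Z^4, Ȟ^1(U;F) ≅ 0, Ȟ^2(U;F) ≅ 0

intersection data:
  W12={p2,p3,p5} W13={p2,p4} W14={p3,p4,p5} W23={p1,p2} W24={p1,p3,p5} W34={p1,p4}
  W123={p2} W124={p3,p5} W134={p4} W234={p1}
components per intersection:
  W1: {p2} {p3,p5} {p4}
  W2: {p1} {p2} {p3,p5}
  W3: {p1} {p2} {p4}
  W4: {p1} {p3,p5} {p4}
  W12: {p2} {p3,p5}
  W13: {p2} {p4}
  W14: {p3,p5} {p4}
  W23: {p1} {p2}
  W24: {p1} {p3,p5}
  W34: {p1} {p4}
  W123: {p2}
  W124: {p3,p5}
  W134: {p4}
  W234: {p1}
C dims 12,12,4; δ0: rk 8, SNF 1^8; δ1: rk 4, SNF 1^4
Ȟ^0 = (12 − 8) − 0 = 4, so Ȟ^0 ≅ Z^4
Ȟ^1 = (12 − 4) − 8 = 0, so Ȟ^1 ≅ 0
Ȟ^2 = (4 − 0) − 4 = 0, so Ȟ^2 ≅ 0


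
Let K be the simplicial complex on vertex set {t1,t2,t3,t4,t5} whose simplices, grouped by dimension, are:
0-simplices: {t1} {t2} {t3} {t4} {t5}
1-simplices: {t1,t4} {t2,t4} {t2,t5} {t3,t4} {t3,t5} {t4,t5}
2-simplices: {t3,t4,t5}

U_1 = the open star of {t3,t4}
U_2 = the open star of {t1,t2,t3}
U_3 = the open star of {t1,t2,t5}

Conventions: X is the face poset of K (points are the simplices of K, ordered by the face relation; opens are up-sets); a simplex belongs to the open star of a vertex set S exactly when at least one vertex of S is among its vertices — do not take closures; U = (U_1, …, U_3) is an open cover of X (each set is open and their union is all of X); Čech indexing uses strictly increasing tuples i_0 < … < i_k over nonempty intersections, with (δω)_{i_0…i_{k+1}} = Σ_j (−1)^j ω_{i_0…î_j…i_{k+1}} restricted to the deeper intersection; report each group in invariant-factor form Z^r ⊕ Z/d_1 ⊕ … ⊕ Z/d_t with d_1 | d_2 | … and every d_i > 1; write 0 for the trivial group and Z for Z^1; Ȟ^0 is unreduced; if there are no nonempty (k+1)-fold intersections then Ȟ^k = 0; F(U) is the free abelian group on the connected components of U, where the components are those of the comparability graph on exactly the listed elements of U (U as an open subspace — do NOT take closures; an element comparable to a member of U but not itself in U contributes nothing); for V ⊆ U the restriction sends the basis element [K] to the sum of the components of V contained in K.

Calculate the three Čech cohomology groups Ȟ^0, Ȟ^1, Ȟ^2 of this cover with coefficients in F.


Ȟ^0 ≅ Z,  Ȟ^1 ≅ Z,  Ȟ^2 ≅ 0

nerve simplices:
  U1={{t3},{t4},{t1,t4},{t2,t4},{t3,t4},{t3,t5},{t4,t5},{t3,t4,t5}} U2={{t1},{t2},{t3},{t1,t4},{t2,t4},{t2,t5},{t3,t4},{t3,t5},{t3,t4,t5}} U3={{t1},{t2},{t5},{t1,t4},{t2,t4},{t2,t5},{t3,t5},{t4,t5},{t3,t4,t5}}
  U12={{t3},{t1,t4},{t2,t4},{t3,t4},{t3,t5},{t3,t4,t5}} U13={{t1,t4},{t2,t4},{t3,t5},{t4,t5},{t3,t4,t5}} U23={{t1},{t2},{t1,t4},{t2,t4},{t2,t5},{t3,t5},{t3,t4,t5}}
  U123={{t1,t4},{t2,t4},{t3,t5},{t3,t4,t5}}
components per intersection:
  U1: {{t3},{t4},{t1,t4},{t2,t4},{t3,t4},{t3,t5},{t4,t5},{t3,t4,t5}}
  U2: {{t1},{t1,t4}} {{t2},{t2,t4},{t2,t5}} {{t3},{t3,t4},{t3,t5},{t3,t4,t5}}
  U3: {{t1},{t1,t4}} {{t2},{t5},{t2,t4},{t2,t5},{t3,t5},{t4,t5},{t3,t4,t5}}
  U12: {{t3},{t3,t4},{t3,t5},{t3,t4,t5}} {{t1,t4}} {{t2,t4}}
  U13: {{t1,t4}} {{t2,t4}} {{t3,t5},{t4,t5},{t3,t4,t5}}
  U23: {{t1},{t1,t4}} {{t2},{t2,t4},{t2,t5}} {{t3,t5},{t3,t4,t5}}
  U123: {{t1,t4}} {{t2,t4}} {{t3,t5},{t3,t4,t5}}
C dims 6,9,3; δ0: rk 5, SNF 1^5; δ1: rk 3, SNF 1^3
degree 0: 6−5−0 = 1 → Ȟ^0 ≅ Z
degree 1: 9−3−5 = 1 → Ȟ^1 ≅ Z
degree 2: 3−0−3 = 0 → Ȟ^2 ≅ 0


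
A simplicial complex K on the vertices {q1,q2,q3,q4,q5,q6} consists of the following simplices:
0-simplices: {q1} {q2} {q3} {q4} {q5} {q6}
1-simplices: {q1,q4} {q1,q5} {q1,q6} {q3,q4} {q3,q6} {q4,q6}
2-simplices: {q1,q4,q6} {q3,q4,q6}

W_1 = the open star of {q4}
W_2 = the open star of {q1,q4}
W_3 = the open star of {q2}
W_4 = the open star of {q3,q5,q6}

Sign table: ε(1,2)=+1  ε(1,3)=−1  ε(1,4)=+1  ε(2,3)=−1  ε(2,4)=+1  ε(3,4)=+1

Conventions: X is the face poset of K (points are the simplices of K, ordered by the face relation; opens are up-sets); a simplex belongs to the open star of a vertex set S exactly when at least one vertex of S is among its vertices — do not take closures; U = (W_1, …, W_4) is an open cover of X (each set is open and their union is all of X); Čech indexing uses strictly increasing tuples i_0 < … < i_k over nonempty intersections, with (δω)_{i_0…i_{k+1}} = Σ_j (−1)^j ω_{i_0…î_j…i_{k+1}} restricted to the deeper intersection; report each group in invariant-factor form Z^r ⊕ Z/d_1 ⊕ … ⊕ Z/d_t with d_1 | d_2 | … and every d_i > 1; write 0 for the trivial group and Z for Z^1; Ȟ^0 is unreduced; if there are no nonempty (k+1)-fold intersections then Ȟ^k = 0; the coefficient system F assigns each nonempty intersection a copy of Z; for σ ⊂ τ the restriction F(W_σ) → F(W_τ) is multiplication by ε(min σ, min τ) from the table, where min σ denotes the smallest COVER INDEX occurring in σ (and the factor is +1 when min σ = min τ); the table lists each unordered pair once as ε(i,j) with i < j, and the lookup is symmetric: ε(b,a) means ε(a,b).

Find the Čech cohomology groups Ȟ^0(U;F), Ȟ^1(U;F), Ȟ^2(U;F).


nonempty intersections:
  W1={{q4},{q1,q4},{q3,q4},{q4,q6},{q1,q4,q6},{q3,q4,q6}} W2={{q1},{q4},{q1,q4},{q1,q5},{q1,q6},{q3,q4},{q4,q6},{q1,q4,q6},{q3,q4,q6}} W3={{q2}} W4={{q3},{q5},{q6},{q1,q5},{q1,q6},{q3,q4},{q3,q6},{q4,q6},{q1,q4,q6},{q3,q4,q6}}
  W12={{q4},{q1,q4},{q3,q4},{q4,q6},{q1,q4,q6},{q3,q4,q6}} W14={{q3,q4},{q4,q6},{q1,q4,q6},{q3,q4,q6}} W24={{q1,q5},{q1,q6},{q3,q4},{q4,q6},{q1,q4,q6},{q3,q4,q6}}
  W124={{q3,q4},{q4,q6},{q1,q4,q6},{q3,q4,q6}}
C dims 4,3,1; δ0: rk 2, SNF 1^2; δ1: rk 1, SNF 1^1
Ȟ^0: (4−2)−0=2 ⇒ Z^2
Ȟ^1: (3−1)−2=0 ⇒ 0
Ȟ^2: (1−0)−1=0 ⇒ 0

Ȟ^0(U;F) ≅ Z^2, Ȟ^1(U;F) ≅ 0, Ȟ^2(U;F) ≅ 0


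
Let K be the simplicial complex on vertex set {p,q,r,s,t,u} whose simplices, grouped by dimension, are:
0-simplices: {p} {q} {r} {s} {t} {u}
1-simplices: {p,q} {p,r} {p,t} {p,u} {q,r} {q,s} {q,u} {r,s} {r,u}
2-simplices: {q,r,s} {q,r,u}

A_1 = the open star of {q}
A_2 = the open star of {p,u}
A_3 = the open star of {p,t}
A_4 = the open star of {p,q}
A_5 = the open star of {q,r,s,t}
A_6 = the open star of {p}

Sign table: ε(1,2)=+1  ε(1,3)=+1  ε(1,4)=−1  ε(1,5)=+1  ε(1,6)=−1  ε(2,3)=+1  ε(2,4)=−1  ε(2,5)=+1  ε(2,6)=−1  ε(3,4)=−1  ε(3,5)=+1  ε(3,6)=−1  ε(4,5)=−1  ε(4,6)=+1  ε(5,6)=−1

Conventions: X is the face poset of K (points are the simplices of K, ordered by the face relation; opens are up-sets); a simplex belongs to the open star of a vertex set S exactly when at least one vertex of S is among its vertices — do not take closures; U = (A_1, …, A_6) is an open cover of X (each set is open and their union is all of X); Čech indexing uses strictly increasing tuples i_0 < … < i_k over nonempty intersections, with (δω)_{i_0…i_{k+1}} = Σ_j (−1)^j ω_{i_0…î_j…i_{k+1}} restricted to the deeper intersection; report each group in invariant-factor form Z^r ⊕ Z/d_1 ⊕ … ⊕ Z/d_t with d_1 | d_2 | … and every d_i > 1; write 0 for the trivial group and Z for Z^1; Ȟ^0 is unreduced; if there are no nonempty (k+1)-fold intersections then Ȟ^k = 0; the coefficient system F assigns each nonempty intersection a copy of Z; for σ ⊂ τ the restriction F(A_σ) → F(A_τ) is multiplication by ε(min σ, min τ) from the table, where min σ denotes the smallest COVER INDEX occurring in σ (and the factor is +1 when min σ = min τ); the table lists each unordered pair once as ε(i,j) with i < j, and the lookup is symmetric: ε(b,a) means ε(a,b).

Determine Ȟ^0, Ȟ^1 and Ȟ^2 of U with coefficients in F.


Ȟ^0(U;F) ≅ Z; Ȟ^1(U;F) ≅ 0; Ȟ^2(U;F) ≅ 0

nerve simplices:
  A1={{q},{p,q},{q,r},{q,s},{q,u},{q,r,s},{q,r,u}} A2={{p},{u},{p,q},{p,r},{p,t},{p,u},{q,u},{r,u},{q,r,u}} A3={{p},{t},{p,q},{p,r},{p,t},{p,u}} A4={{p},{q},{p,q},{p,r},{p,t},{p,u},{q,r},{q,s},{q,u},{q,r,s},{q,r,u}} A5={{q},{r},{s},{t},{p,q},{p,r},{p,t},{q,r},{q,s},{q,u},{r,s},{r,u},{q,r,s},{q,r,u}} A6={{p},{p,q},{p,r},{p,t},{p,u}}
  A12={{p,q},{q,u},{q,r,u}} A13={{p,q}} A14={{q},{p,q},{q,r},{q,s},{q,u},{q,r,s},{q,r,u}} A15={{q},{p,q},{q,r},{q,s},{q,u},{q,r,s},{q,r,u}} A16={{p,q}} A23={{p},{p,q},{p,r},{p,t},{p,u}} A24={{p},{p,q},{p,r},{p,t},{p,u},{q,u},{q,r,u}} A25={{p,q},{p,r},{p,t},{q,u},{r,u},{q,r,u}} A26={{p},{p,q},{p,r},{p,t},{p,u}} A34={{p},{p,q},{p,r},{p,t},{p,u}} A35={{t},{p,q},{p,r},{p,t}} A36={{p},{p,q},{p,r},{p,t},{p,u}} A45={{q},{p,q},{p,r},{p,t},{q,r},{q,s},{q,u},{q,r,s},{q,r,u}} A46={{p},{p,q},{p,r},{p,t},{p,u}} A56={{p,q},{p,r},{p,t}}
  A123={{p,q}} A124={{p,q},{q,u},{q,r,u}} A125={{p,q},{q,u},{q,r,u}} A126={{p,q}} A134={{p,q}} A135={{p,q}} A136={{p,q}} A145={{q},{p,q},{q,r},{q,s},{q,u},{q,r,s},{q,r,u}} A146={{p,q}} A156={{p,q}} A234={{p},{p,q},{p,r},{p,t},{p,u}} A235={{p,q},{p,r},{p,t}} A236={{p},{p,q},{p,r},{p,t},{p,u}} A245={{p,q},{p,r},{p,t},{q,u},{q,r,u}} A246={{p},{p,q},{p,r},{p,t},{p,u}} A256={{p,q},{p,r},{p,t}} A345={{p,q},{p,r},{p,t}} A346={{p},{p,q},{p,r},{p,t},{p,u}} A356={{p,q},{p,r},{p,t}} A456={{p,q},{p,r},{p,t}}
  A1234={{p,q}} A1235={{p,q}} A1236={{p,q}} A1245={{p,q},{q,u},{q,r,u}} A1246={{p,q}} A1256={{p,q}} A1345={{p,q}} A1346={{p,q}} A1356={{p,q}} A1456={{p,q}} A2345={{p,q},{p,r},{p,t}} A2346={{p},{p,q},{p,r},{p,t},{p,u}} A2356={{p,q},{p,r},{p,t}} A2456={{p,q},{p,r},{p,t}} A3456={{p,q},{p,r},{p,t}}
  A12345={{p,q}} A12346={{p,q}} A12356={{p,q}} A12456={{p,q}} A13456={{p,q}} A23456={{p,q},{p,r},{p,t}}
  A123456={{p,q}}
C dims 6,15,20,15; δ0: rk 5, SNF 1^5; δ1: rk 10, SNF 1^10; δ2: rk 10, SNF 1^10
degree 0: 6−5−0 = 1 → Ȟ^0 ≅ Z
degree 1: 15−10−5 = 0 → Ȟ^1 ≅ 0
degree 2: 20−10−10 = 0 → Ȟ^2 ≅ 0


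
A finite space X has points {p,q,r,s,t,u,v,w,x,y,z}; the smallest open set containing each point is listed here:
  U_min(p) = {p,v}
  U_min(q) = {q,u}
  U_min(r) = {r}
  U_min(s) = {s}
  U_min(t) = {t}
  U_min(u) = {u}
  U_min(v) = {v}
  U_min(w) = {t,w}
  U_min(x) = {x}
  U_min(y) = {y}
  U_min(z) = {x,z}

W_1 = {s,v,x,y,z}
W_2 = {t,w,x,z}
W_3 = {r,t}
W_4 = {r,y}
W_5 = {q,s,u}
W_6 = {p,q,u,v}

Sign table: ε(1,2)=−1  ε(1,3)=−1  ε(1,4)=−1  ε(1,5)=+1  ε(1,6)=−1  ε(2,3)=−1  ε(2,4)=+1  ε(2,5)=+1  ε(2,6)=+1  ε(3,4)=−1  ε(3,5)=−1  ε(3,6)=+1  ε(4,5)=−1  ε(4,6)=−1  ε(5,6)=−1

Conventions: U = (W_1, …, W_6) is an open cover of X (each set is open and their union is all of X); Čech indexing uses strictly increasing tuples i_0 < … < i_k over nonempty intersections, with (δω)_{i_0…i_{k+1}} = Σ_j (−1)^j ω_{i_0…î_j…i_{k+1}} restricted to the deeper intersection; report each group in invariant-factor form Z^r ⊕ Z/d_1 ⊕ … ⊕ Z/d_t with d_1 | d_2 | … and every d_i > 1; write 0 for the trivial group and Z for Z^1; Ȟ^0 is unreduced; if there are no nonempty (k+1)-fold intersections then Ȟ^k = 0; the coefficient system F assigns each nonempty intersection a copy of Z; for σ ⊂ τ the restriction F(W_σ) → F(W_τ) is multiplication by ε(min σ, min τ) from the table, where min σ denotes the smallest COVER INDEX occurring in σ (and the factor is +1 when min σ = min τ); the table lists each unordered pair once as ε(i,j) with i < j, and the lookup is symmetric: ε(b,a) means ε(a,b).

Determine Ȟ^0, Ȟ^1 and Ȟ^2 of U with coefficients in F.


nonempty overlaps:
  W12={x,z} W14={y} W15={s} W16={v} W23={t} W34={r} W56={q,u}
C dims 6,7; δ0: rk 5, SNF 1^5
degree 0: 6−5−0 = 1 → Ȟ^0 ≅ Z
degree 1: 7−0−5 = 2 → Ȟ^1 ≅ Z^2
degree 2: 0−0−0 = 0 → Ȟ^2 ≅ 0

Ȟ^0(U;F) ≅ Z,  Ȟ^1(U;F) ≅ Z^2,  Ȟ^2(U;F) ≅ 0


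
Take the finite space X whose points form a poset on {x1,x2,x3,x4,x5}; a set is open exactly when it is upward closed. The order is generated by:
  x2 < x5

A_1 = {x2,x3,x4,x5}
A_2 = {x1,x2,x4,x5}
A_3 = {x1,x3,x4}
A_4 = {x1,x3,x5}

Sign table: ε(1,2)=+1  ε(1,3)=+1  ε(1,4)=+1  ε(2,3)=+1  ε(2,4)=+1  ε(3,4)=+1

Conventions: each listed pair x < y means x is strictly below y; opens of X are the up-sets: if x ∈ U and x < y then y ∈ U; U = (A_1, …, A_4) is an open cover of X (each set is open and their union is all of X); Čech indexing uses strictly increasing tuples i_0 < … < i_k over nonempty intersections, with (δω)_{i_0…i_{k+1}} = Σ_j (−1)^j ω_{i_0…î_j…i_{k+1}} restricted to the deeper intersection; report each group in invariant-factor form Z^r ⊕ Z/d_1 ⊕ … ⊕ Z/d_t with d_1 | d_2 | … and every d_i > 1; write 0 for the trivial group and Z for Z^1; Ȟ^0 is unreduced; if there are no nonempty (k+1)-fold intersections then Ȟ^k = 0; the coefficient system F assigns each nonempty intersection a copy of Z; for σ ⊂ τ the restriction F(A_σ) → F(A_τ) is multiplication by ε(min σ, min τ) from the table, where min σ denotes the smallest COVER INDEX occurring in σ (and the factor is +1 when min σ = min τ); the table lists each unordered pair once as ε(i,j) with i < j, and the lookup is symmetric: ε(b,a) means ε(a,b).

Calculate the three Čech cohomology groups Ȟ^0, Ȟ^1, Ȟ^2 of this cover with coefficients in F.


nonempty intersections:
  A12={x2,x4,x5} A13={x3,x4} A14={x3,x5} A23={x1,x4} A24={x1,x5} A34={x1,x3}
  A123={x4} A124={x5} A134={x3} A234={x1}
C dims 4,6,4; δ0: rk 3, SNF 1^3; δ1: rk 3, SNF 1^3
Ȟ^0: (4−3)−0=1 ⇒ Z
Ȟ^1: (6−3)−3=0 ⇒ 0
Ȟ^2: (4−0)−3=1 ⇒ Z

Ȟ^0(U;F) ≅ Z, Ȟ^1(U;F) ≅ 0 and Ȟ^2(U;F) ≅ Z
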